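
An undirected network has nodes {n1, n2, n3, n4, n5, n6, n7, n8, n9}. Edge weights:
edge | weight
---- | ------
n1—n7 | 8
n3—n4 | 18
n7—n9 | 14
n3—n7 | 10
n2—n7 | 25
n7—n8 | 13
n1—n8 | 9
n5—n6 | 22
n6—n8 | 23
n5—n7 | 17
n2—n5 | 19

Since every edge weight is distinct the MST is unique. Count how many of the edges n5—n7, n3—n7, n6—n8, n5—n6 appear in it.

3

Sort edges by weight, then run Kruskal:
n1—n7 (8): add — endpoints in different components.
n1—n8 (9): add — endpoints in different components.
n3—n7 (10): add — endpoints in different components.
n7—n8 (13): skip — n8 and n7 already connected.
n7—n9 (14): add — endpoints in different components.
n5—n7 (17): add — endpoints in different components.
n3—n4 (18): add — endpoints in different components.
n2—n5 (19): add — endpoints in different components.
n5—n6 (22): add — endpoints in different components.
MST edge set: {n1—n7, n1—n8, n3—n7, n7—n9, n5—n7, n3—n4, n2—n5, n5—n6}.
Of the listed edges, {n5—n7, n3—n7, n5—n6} are in the MST → 3.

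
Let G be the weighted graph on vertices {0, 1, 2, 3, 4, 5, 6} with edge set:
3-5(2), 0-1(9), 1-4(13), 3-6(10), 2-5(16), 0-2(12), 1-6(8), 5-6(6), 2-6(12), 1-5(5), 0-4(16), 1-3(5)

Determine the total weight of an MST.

47

Kruskal: consider edges lightest-first.
3-5 (2): add. Components now {0} {1} {2} {3,5} {4} {6}
1-3 (5): add. Components now {0} {1,3,5} {2} {4} {6}
1-5 (5): skip — 1 and 5 already connected.
5-6 (6): add. Components now {0} {1,3,5,6} {2} {4}
1-6 (8): skip — 1 and 6 already connected.
0-1 (9): add. Components now {0,1,3,5,6} {2} {4}
3-6 (10): skip — 3 and 6 already connected.
0-2 (12): add. Components now {0,1,2,3,5,6} {4}
2-6 (12): skip — 2 and 6 already connected.
1-4 (13): add. Components now {0,1,2,3,4,5,6}
MST edges: 3-5, 1-3, 5-6, 0-1, 0-2, 1-4; total weight 2+5+6+9+12+13 = 47.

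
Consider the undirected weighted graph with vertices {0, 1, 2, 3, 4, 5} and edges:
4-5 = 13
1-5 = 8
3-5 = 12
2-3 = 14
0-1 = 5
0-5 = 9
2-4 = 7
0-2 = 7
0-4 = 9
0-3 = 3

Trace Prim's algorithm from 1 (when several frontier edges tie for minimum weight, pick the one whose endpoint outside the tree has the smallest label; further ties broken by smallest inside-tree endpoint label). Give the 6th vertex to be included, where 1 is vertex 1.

Prim's algorithm from 1:
Step 1: frontier [0-1 5, 1-5 8] → take 0-1 (5); add 0.
Step 2: frontier [0-3 3, 0-2 7, 0-4 9, 0-5 9, 1-5 8] → take 0-3 (3); add 3.
Step 3: frontier [0-2 7, 0-4 9, 0-5 9, 1-5 8, 3-5 12, 2-3 14] → take 0-2 (7); add 2.
Step 4: frontier [0-4 9, 0-5 9, 1-5 8, 2-4 7, 3-5 12] → take 2-4 (7); add 4.
Step 5: frontier [0-5 9, 1-5 8, 3-5 12, 4-5 13] → take 1-5 (8); add 5.
Vertex order: 1, 0, 3, 2, 4, 5. The 6th vertex is 5.

5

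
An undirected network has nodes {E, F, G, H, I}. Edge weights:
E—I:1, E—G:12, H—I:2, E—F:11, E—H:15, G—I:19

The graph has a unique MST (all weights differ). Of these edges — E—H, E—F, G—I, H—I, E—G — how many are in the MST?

3

Sort edges by weight, then run Kruskal:
E—I (1): add. Components now {E,I} {F} {G} {H}
H—I (2): add. Components now {E,H,I} {F} {G}
E—F (11): add. Components now {E,F,H,I} {G}
E—G (12): add. Components now {E,F,G,H,I}
MST edge set: {E—I, H—I, E—F, E—G}.
Of the listed edges, {E—F, H—I, E—G} are in the MST → 3.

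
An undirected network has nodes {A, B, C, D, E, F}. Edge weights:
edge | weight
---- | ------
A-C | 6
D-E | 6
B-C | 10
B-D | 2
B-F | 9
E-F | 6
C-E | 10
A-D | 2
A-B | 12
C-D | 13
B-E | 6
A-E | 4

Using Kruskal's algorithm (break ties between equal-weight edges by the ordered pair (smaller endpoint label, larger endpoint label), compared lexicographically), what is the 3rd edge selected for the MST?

A-E

Kruskal's algorithm — process edges by increasing weight (ties by edge label):
A-D (2): add. Components now {A,D} {B} {C} {E} {F}
B-D (2): add. Components now {A,B,D} {C} {E} {F}
A-E (4): add. Components now {A,B,D,E} {C} {F}
A-C (6): add. Components now {A,B,C,D,E} {F}
B-E (6): skip — B and E already connected.
D-E (6): skip — D and E already connected.
E-F (6): add. Components now {A,B,C,D,E,F}
The 3rd edge added is A-E.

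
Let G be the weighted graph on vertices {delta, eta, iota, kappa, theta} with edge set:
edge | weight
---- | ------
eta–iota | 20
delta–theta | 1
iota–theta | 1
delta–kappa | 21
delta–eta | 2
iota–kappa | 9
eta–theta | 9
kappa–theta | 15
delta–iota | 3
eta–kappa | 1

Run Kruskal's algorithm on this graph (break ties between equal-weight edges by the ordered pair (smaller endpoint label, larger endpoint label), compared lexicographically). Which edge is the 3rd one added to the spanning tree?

iota-theta

Kruskal's algorithm — process edges by increasing weight (ties by edge label):
delta–theta (1): add — endpoints in different components.
eta–kappa (1): add — endpoints in different components.
iota–theta (1): add — endpoints in different components.
delta–eta (2): add — endpoints in different components.
The 3rd edge added is iota–theta.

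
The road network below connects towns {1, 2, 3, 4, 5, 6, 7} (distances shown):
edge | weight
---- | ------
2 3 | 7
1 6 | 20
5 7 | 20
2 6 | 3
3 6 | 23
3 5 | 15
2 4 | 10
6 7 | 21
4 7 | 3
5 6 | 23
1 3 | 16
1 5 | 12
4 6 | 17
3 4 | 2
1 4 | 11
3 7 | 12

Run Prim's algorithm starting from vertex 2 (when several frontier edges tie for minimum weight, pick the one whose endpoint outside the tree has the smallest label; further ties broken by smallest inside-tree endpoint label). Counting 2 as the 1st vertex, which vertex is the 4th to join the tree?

Grow the tree from 2 using Prim:
Step 1: cheapest edge leaving the tree is 2 6 (3); add 6.
Step 2: cheapest edge leaving the tree is 2 3 (7); add 3.
Step 3: cheapest edge leaving the tree is 3 4 (2); add 4.
Step 4: cheapest edge leaving the tree is 4 7 (3); add 7.
Step 5: cheapest edge leaving the tree is 1 4 (11); add 1.
Step 6: cheapest edge leaving the tree is 1 5 (12); add 5.
Vertex order: 2, 6, 3, 4, 7, 1, 5. The 4th vertex is 4.

4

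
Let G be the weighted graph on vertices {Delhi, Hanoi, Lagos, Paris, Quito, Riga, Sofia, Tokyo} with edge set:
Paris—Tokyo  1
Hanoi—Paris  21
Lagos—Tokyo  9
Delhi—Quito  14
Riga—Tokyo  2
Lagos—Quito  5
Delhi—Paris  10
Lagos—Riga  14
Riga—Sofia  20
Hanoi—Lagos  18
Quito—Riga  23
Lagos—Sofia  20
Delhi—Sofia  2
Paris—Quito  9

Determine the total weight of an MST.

47

Prim's algorithm from Tokyo:
Step 1: cheapest edge leaving the tree is Paris—Tokyo (1); add Paris.
Step 2: cheapest edge leaving the tree is Riga—Tokyo (2); add Riga.
Step 3: cheapest edge leaving the tree is Lagos—Tokyo (9); add Lagos.
Step 4: cheapest edge leaving the tree is Lagos—Quito (5); add Quito.
Step 5: cheapest edge leaving the tree is Delhi—Paris (10); add Delhi.
Step 6: cheapest edge leaving the tree is Delhi—Sofia (2); add Sofia.
Step 7: cheapest edge leaving the tree is Hanoi—Lagos (18); add Hanoi.
MST edges: Paris—Tokyo, Riga—Tokyo, Lagos—Tokyo, Lagos—Quito, Delhi—Paris, Delhi—Sofia, Hanoi—Lagos; total weight 1+2+9+5+10+2+18 = 47.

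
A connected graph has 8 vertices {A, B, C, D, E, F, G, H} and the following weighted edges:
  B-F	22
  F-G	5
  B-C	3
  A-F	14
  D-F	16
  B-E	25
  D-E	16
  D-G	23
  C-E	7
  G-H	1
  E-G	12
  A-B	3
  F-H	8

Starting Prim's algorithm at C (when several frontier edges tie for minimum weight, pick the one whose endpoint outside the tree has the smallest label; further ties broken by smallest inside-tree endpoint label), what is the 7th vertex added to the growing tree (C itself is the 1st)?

Grow the tree from C using Prim:
Step 1: cheapest edge leaving the tree is B-C (3); add B.
Step 2: cheapest edge leaving the tree is A-B (3); add A.
Step 3: cheapest edge leaving the tree is C-E (7); add E.
Step 4: cheapest edge leaving the tree is E-G (12); add G.
Step 5: cheapest edge leaving the tree is G-H (1); add H.
Step 6: cheapest edge leaving the tree is F-G (5); add F.
Step 7: cheapest edge leaving the tree is D-E (16); add D.
Vertex order: C, B, A, E, G, H, F, D. The 7th vertex is F.

F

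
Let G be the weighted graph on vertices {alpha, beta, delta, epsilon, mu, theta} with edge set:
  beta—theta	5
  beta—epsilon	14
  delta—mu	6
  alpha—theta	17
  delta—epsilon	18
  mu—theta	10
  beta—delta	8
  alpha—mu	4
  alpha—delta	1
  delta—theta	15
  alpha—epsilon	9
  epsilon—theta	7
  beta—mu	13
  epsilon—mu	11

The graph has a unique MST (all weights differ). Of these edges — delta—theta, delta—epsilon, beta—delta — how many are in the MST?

Kruskal: consider edges lightest-first.
alpha—delta (1): add. Components now {mu} {alpha,delta} {theta} {epsilon} {beta}
alpha—mu (4): add. Components now {alpha,delta,mu} {theta} {epsilon} {beta}
beta—theta (5): add. Components now {alpha,delta,mu} {beta,theta} {epsilon}
delta—mu (6): skip — mu and delta already connected.
epsilon—theta (7): add. Components now {alpha,delta,mu} {beta,epsilon,theta}
beta—delta (8): add. Components now {alpha,beta,delta,epsilon,mu,theta}
MST edge set: {alpha—delta, alpha—mu, beta—theta, epsilon—theta, beta—delta}.
Of the listed edges, {beta—delta} are in the MST → 1.

1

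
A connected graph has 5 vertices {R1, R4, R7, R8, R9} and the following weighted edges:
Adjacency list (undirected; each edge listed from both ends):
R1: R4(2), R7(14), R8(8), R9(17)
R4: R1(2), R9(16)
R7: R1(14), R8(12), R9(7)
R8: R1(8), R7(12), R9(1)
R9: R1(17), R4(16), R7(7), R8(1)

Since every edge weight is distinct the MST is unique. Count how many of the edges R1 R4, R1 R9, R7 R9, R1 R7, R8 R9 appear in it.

3

Kruskal's algorithm — process edges by increasing weight (ties by edge label):
R8 R9 (1): add — endpoints in different components.
R1 R4 (2): add — endpoints in different components.
R7 R9 (7): add — endpoints in different components.
R1 R8 (8): add — endpoints in different components.
MST edge set: {R8 R9, R1 R4, R7 R9, R1 R8}.
Of the listed edges, {R1 R4, R7 R9, R8 R9} are in the MST → 3.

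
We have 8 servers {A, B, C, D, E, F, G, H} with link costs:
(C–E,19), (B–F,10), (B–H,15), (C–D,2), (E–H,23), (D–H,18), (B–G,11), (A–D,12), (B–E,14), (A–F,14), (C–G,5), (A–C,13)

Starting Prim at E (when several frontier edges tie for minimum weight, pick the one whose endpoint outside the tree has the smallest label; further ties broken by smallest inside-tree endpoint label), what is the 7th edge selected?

B-H

Prim's algorithm from E:
Step 1: frontier [B–E 14, C–E 19, E–H 23] → take B–E (14); add B.
Step 2: frontier [B–F 10, B–G 11, B–H 15, C–E 19, E–H 23] → take B–F (10); add F.
Step 3: frontier [B–G 11, B–H 15, C–E 19, E–H 23, A–F 14] → take B–G (11); add G.
Step 4: frontier [B–H 15, C–E 19, E–H 23, A–F 14, C–G 5] → take C–G (5); add C.
Step 5: frontier [B–H 15, C–D 2, A–C 13, E–H 23, A–F 14] → take C–D (2); add D.
Step 6: frontier [B–H 15, A–C 13, A–D 12, D–H 18, E–H 23, A–F 14] → take A–D (12); add A.
Step 7: frontier [B–H 15, D–H 18, E–H 23] → take B–H (15); add H.
The 7th edge added is B–H.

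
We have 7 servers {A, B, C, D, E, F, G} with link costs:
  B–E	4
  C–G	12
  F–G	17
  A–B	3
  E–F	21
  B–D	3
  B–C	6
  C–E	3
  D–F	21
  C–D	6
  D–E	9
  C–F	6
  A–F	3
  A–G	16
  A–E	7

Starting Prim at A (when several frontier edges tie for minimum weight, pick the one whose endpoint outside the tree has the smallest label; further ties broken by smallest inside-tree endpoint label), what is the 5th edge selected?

C-E

Prim's algorithm from A:
Step 1: cheapest edge leaving the tree is A–B (3); add B.
Step 2: cheapest edge leaving the tree is B–D (3); add D.
Step 3: cheapest edge leaving the tree is A–F (3); add F.
Step 4: cheapest edge leaving the tree is B–E (4); add E.
Step 5: cheapest edge leaving the tree is C–E (3); add C.
Step 6: cheapest edge leaving the tree is C–G (12); add G.
The 5th edge added is C–E.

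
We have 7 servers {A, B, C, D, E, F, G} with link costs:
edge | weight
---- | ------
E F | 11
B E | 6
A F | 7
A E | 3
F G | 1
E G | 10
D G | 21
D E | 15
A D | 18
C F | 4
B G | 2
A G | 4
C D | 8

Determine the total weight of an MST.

Grow the tree from G using Prim:
Step 1: cheapest edge leaving the tree is F G (1); add F.
Step 2: cheapest edge leaving the tree is B G (2); add B.
Step 3: cheapest edge leaving the tree is A G (4); add A.
Step 4: cheapest edge leaving the tree is A E (3); add E.
Step 5: cheapest edge leaving the tree is C F (4); add C.
Step 6: cheapest edge leaving the tree is C D (8); add D.
MST edges: F G, B G, A G, A E, C F, C D; total weight 1+2+4+3+4+8 = 22.

22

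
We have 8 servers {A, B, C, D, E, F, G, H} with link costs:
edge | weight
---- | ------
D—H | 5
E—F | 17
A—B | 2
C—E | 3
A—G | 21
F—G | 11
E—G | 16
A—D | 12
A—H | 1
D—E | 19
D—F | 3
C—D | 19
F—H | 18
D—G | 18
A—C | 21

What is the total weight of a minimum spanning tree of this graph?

Kruskal: consider edges lightest-first.
A—H (1): add — endpoints in different components.
A—B (2): add — endpoints in different components.
C—E (3): add — endpoints in different components.
D—F (3): add — endpoints in different components.
D—H (5): add — endpoints in different components.
F—G (11): add — endpoints in different components.
A—D (12): skip — A and D already connected.
E—G (16): add — endpoints in different components.
MST edges: A—H, A—B, C—E, D—F, D—H, F—G, E—G; total weight 1+2+3+3+5+11+16 = 41.

41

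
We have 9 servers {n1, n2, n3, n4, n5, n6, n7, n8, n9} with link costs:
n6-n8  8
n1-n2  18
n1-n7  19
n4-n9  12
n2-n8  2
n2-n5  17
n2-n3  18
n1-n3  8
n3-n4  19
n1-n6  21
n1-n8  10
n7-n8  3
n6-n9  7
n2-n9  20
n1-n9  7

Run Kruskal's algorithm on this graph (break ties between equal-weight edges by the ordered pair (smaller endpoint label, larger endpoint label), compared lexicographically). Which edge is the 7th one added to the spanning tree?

Kruskal's algorithm — process edges by increasing weight (ties by edge label):
n2-n8 (2): add — endpoints in different components.
n7-n8 (3): add — endpoints in different components.
n1-n9 (7): add — endpoints in different components.
n6-n9 (7): add — endpoints in different components.
n1-n3 (8): add — endpoints in different components.
n6-n8 (8): add — endpoints in different components.
n1-n8 (10): skip — n8 and n1 already connected.
n4-n9 (12): add — endpoints in different components.
n2-n5 (17): add — endpoints in different components.
The 7th edge added is n4-n9.

n4-n9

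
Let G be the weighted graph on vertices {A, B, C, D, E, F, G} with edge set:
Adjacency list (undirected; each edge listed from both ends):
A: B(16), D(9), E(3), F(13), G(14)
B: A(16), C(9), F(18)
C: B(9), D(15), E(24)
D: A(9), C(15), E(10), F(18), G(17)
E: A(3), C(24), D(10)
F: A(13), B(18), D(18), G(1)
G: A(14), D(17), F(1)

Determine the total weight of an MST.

50

Kruskal's algorithm — process edges by increasing weight (ties by edge label):
F-G (1): add. Components now {A} {B} {C} {D} {E} {F,G}
A-E (3): add. Components now {A,E} {B} {C} {D} {F,G}
A-D (9): add. Components now {A,D,E} {B} {C} {F,G}
B-C (9): add. Components now {A,D,E} {B,C} {F,G}
D-E (10): skip — D and E already connected.
A-F (13): add. Components now {A,D,E,F,G} {B,C}
A-G (14): skip — A and G already connected.
C-D (15): add. Components now {A,B,C,D,E,F,G}
MST edges: F-G, A-E, A-D, B-C, A-F, C-D; total weight 1+3+9+9+13+15 = 50.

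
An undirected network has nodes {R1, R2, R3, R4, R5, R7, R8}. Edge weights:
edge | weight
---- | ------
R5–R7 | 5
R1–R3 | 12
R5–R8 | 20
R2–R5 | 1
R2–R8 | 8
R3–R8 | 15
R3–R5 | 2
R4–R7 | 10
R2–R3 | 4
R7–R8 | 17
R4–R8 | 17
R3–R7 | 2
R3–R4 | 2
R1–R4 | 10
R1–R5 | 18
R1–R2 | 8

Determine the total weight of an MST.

23

Kruskal's algorithm — process edges by increasing weight (ties by edge label):
R2–R5 (1): add — endpoints in different components.
R3–R4 (2): add — endpoints in different components.
R3–R5 (2): add — endpoints in different components.
R3–R7 (2): add — endpoints in different components.
R2–R3 (4): skip — R3 and R2 already connected.
R5–R7 (5): skip — R7 and R5 already connected.
R1–R2 (8): add — endpoints in different components.
R2–R8 (8): add — endpoints in different components.
MST edges: R2–R5, R3–R4, R3–R5, R3–R7, R1–R2, R2–R8; total weight 1+2+2+2+8+8 = 23.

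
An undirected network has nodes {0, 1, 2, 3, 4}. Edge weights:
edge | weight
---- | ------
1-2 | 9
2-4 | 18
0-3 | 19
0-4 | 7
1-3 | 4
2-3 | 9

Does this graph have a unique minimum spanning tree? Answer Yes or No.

No

Sort edges by weight, then run Kruskal:
1-3 (4): add. Components now {0} {1,3} {2} {4}
0-4 (7): add. Components now {0,4} {1,3} {2}
1-2 (9): add. Components now {0,4} {1,2,3}
2-3 (9): skip — 2 and 3 already connected.
2-4 (18): add. Components now {0,1,2,3,4}
Non-tree edge 2-3 has weight 9, equal to the heaviest edge on its tree cycle — swapping gives another MST of the same weight. Not unique.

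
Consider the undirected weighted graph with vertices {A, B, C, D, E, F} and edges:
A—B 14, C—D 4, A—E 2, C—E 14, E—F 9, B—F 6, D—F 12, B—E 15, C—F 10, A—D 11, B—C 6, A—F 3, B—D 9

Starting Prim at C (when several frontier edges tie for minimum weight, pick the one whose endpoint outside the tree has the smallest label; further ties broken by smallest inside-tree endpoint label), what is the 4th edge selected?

Prim's algorithm from C:
Step 1: cheapest edge leaving the tree is C—D (4); add D.
Step 2: cheapest edge leaving the tree is B—C (6); add B.
Step 3: cheapest edge leaving the tree is B—F (6); add F.
Step 4: cheapest edge leaving the tree is A—F (3); add A.
Step 5: cheapest edge leaving the tree is A—E (2); add E.
The 4th edge added is A—F.

A-F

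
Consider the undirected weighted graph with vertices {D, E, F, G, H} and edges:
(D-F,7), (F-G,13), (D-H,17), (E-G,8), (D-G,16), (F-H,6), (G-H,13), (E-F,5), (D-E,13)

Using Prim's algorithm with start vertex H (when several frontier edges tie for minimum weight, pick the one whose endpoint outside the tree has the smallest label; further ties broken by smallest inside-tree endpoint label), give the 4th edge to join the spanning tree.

E-G

Prim, starting at H.
Step 1: frontier [F-H 6, G-H 13, D-H 17] → take F-H (6); add F.
Step 2: frontier [E-F 5, D-F 7, F-G 13, G-H 13, D-H 17] → take E-F (5); add E.
Step 3: frontier [E-G 8, D-E 13, D-F 7, F-G 13, G-H 13, D-H 17] → take D-F (7); add D.
Step 4: frontier [D-G 16, E-G 8, F-G 13, G-H 13] → take E-G (8); add G.
The 4th edge added is E-G.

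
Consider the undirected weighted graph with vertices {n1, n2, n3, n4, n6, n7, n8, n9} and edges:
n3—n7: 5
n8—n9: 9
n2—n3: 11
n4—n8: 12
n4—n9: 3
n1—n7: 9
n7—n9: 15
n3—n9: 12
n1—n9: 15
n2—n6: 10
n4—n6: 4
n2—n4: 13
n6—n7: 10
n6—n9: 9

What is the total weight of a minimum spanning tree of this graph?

50

Grow the tree from n7 using Prim:
Step 1: frontier [n3—n7 5, n1—n7 9, n6—n7 10, n7—n9 15] → take n3—n7 (5); add n3.
Step 2: frontier [n2—n3 11, n3—n9 12, n1—n7 9, n6—n7 10, n7—n9 15] → take n1—n7 (9); add n1.
Step 3: frontier [n1—n9 15, n2—n3 11, n3—n9 12, n6—n7 10, n7—n9 15] → take n6—n7 (10); add n6.
Step 4: frontier [n1—n9 15, n2—n3 11, n3—n9 12, n4—n6 4, n6—n9 9, n2—n6 10, n7—n9 15] → take n4—n6 (4); add n4.
Step 5: frontier [n1—n9 15, n2—n3 11, n3—n9 12, n4—n9 3, n4—n8 12, n2—n4 13, n6—n9 9, n2—n6 10, n7—n9 15] → take n4—n9 (3); add n9.
Step 6: frontier [n2—n3 11, n4—n8 12, n2—n4 13, n2—n6 10, n8—n9 9] → take n8—n9 (9); add n8.
Step 7: frontier [n2—n3 11, n2—n4 13, n2—n6 10] → take n2—n6 (10); add n2.
MST edges: n3—n7, n1—n7, n6—n7, n4—n6, n4—n9, n8—n9, n2—n6; total weight 5+9+10+4+3+9+10 = 50.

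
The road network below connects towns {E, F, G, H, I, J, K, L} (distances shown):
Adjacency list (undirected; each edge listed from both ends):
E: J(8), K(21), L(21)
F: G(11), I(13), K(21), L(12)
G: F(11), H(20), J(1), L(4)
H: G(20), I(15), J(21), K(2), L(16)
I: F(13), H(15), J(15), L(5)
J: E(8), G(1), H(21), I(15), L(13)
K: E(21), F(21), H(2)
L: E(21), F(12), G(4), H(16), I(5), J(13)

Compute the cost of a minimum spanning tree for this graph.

Prim, starting at E.
Step 1: cheapest edge leaving the tree is E—J (8); add J.
Step 2: cheapest edge leaving the tree is G—J (1); add G.
Step 3: cheapest edge leaving the tree is G—L (4); add L.
Step 4: cheapest edge leaving the tree is I—L (5); add I.
Step 5: cheapest edge leaving the tree is F—G (11); add F.
Step 6: cheapest edge leaving the tree is H—I (15); add H.
Step 7: cheapest edge leaving the tree is H—K (2); add K.
MST edges: E—J, G—J, G—L, I—L, F—G, H—I, H—K; total weight 8+1+4+5+11+15+2 = 46.

46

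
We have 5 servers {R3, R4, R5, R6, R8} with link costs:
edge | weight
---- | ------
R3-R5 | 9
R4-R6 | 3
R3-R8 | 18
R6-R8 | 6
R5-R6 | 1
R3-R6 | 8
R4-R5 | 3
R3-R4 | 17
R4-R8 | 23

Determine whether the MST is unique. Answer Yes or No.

Kruskal: consider edges lightest-first.
R5-R6 (1): add. Components now {R4} {R3} {R5,R6} {R8}
R4-R5 (3): add. Components now {R4,R5,R6} {R3} {R8}
R4-R6 (3): skip — R4 and R6 already connected.
R6-R8 (6): add. Components now {R4,R5,R6,R8} {R3}
R3-R6 (8): add. Components now {R3,R4,R5,R6,R8}
Non-tree edge R4-R6 has weight 3, equal to the heaviest edge on its tree cycle — swapping gives another MST of the same weight. Not unique.

No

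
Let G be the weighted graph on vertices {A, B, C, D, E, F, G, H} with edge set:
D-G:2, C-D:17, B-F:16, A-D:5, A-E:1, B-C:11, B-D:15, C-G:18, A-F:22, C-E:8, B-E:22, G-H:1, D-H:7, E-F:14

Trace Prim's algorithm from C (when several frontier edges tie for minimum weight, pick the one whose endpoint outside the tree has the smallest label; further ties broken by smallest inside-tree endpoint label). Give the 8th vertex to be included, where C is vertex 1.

Prim's algorithm from C:
Step 1: frontier [C-E 8, B-C 11, C-D 17, C-G 18] → take C-E (8); add E.
Step 2: frontier [B-C 11, C-D 17, C-G 18, A-E 1, E-F 14, B-E 22] → take A-E (1); add A.
Step 3: frontier [A-D 5, A-F 22, B-C 11, C-D 17, C-G 18, E-F 14, B-E 22] → take A-D (5); add D.
Step 4: frontier [A-F 22, B-C 11, C-G 18, D-G 2, D-H 7, B-D 15, E-F 14, B-E 22] → take D-G (2); add G.
Step 5: frontier [A-F 22, B-C 11, D-H 7, B-D 15, E-F 14, B-E 22, G-H 1] → take G-H (1); add H.
Step 6: frontier [A-F 22, B-C 11, B-D 15, E-F 14, B-E 22] → take B-C (11); add B.
Step 7: frontier [A-F 22, B-F 16, E-F 14] → take E-F (14); add F.
Vertex order: C, E, A, D, G, H, B, F. The 8th vertex is F.

F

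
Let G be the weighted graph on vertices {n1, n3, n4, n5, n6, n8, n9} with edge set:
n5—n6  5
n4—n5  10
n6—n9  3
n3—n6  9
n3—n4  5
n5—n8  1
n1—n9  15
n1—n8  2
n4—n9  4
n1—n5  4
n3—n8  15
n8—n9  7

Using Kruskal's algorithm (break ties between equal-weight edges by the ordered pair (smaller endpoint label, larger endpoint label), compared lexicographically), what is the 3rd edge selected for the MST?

Sort edges by weight, then run Kruskal:
n5—n8 (1): add — endpoints in different components.
n1—n8 (2): add — endpoints in different components.
n6—n9 (3): add — endpoints in different components.
n1—n5 (4): skip — n5 and n1 already connected.
n4—n9 (4): add — endpoints in different components.
n3—n4 (5): add — endpoints in different components.
n5—n6 (5): add — endpoints in different components.
The 3rd edge added is n6—n9.

n6-n9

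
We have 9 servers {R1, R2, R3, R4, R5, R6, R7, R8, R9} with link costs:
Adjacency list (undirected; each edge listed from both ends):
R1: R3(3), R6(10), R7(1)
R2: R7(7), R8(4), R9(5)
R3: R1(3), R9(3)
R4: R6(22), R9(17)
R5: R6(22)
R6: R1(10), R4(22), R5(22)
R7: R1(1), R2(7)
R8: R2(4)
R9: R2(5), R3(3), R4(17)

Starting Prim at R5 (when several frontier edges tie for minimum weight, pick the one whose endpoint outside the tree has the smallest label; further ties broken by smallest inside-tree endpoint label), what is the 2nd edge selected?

R1-R6

Prim, starting at R5.
Step 1: cheapest edge leaving the tree is R5—R6 (22); add R6.
Step 2: cheapest edge leaving the tree is R1—R6 (10); add R1.
Step 3: cheapest edge leaving the tree is R1—R7 (1); add R7.
Step 4: cheapest edge leaving the tree is R1—R3 (3); add R3.
Step 5: cheapest edge leaving the tree is R3—R9 (3); add R9.
Step 6: cheapest edge leaving the tree is R2—R9 (5); add R2.
Step 7: cheapest edge leaving the tree is R2—R8 (4); add R8.
Step 8: cheapest edge leaving the tree is R4—R9 (17); add R4.
The 2nd edge added is R1—R6.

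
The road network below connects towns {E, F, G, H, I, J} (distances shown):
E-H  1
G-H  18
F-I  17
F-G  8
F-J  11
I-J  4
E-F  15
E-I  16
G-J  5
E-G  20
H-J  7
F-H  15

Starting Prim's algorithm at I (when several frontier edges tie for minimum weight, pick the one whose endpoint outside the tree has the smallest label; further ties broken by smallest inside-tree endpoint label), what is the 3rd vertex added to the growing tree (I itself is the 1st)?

Prim's algorithm from I:
Step 1: cheapest edge leaving the tree is I-J (4); add J.
Step 2: cheapest edge leaving the tree is G-J (5); add G.
Step 3: cheapest edge leaving the tree is H-J (7); add H.
Step 4: cheapest edge leaving the tree is E-H (1); add E.
Step 5: cheapest edge leaving the tree is F-G (8); add F.
Vertex order: I, J, G, H, E, F. The 3rd vertex is G.

G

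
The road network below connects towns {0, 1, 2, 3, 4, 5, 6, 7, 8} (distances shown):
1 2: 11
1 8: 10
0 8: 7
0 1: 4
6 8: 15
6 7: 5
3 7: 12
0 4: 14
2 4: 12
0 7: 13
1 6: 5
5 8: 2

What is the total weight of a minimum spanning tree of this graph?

58

Sort edges by weight, then run Kruskal:
5 8 (2): add — endpoints in different components.
0 1 (4): add — endpoints in different components.
1 6 (5): add — endpoints in different components.
6 7 (5): add — endpoints in different components.
0 8 (7): add — endpoints in different components.
1 8 (10): skip — 1 and 8 already connected.
1 2 (11): add — endpoints in different components.
2 4 (12): add — endpoints in different components.
3 7 (12): add — endpoints in different components.
MST edges: 5 8, 0 1, 1 6, 6 7, 0 8, 1 2, 2 4, 3 7; total weight 2+4+5+5+7+11+12+12 = 58.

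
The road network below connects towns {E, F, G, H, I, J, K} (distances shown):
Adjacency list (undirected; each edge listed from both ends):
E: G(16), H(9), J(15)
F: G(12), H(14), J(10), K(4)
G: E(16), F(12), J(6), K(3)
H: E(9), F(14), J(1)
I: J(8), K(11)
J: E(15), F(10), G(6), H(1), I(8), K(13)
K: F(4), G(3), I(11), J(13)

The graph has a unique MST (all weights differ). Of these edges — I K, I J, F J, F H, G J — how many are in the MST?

Kruskal's algorithm — process edges by increasing weight (ties by edge label):
H J (1): add. Components now {E} {F} {G} {H,J} {I} {K}
G K (3): add. Components now {E} {F} {G,K} {H,J} {I}
F K (4): add. Components now {E} {F,G,K} {H,J} {I}
G J (6): add. Components now {E} {F,G,H,J,K} {I}
I J (8): add. Components now {E} {F,G,H,I,J,K}
E H (9): add. Components now {E,F,G,H,I,J,K}
MST edge set: {H J, G K, F K, G J, I J, E H}.
Of the listed edges, {I J, G J} are in the MST → 2.

2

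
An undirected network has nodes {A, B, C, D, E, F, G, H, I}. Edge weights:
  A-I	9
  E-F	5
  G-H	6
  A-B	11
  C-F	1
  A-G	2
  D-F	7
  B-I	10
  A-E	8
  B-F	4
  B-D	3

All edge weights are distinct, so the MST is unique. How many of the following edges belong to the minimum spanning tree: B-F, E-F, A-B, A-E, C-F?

4

Kruskal: consider edges lightest-first.
C-F (1): add — endpoints in different components.
A-G (2): add — endpoints in different components.
B-D (3): add — endpoints in different components.
B-F (4): add — endpoints in different components.
E-F (5): add — endpoints in different components.
G-H (6): add — endpoints in different components.
D-F (7): skip — D and F already connected.
A-E (8): add — endpoints in different components.
A-I (9): add — endpoints in different components.
MST edge set: {C-F, A-G, B-D, B-F, E-F, G-H, A-E, A-I}.
Of the listed edges, {B-F, E-F, A-E, C-F} are in the MST → 4.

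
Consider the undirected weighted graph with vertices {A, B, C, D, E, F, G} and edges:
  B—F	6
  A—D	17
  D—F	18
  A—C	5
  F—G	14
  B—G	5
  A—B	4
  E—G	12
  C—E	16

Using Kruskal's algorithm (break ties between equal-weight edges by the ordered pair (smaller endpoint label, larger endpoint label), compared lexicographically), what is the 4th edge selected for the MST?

Sort edges by weight, then run Kruskal:
A—B (4): add. Components now {A,B} {C} {D} {E} {F} {G}
A—C (5): add. Components now {A,B,C} {D} {E} {F} {G}
B—G (5): add. Components now {A,B,C,G} {D} {E} {F}
B—F (6): add. Components now {A,B,C,F,G} {D} {E}
E—G (12): add. Components now {A,B,C,E,F,G} {D}
F—G (14): skip — F and G already connected.
C—E (16): skip — C and E already connected.
A—D (17): add. Components now {A,B,C,D,E,F,G}
The 4th edge added is B—F.

B-F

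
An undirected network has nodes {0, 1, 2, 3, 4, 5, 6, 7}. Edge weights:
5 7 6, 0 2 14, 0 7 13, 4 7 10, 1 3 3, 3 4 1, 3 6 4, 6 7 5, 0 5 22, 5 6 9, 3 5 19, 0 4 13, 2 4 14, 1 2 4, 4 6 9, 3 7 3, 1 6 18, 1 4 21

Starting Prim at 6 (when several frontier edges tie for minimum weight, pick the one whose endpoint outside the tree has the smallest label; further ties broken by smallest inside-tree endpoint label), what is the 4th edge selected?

Prim, starting at 6.
Step 1: cheapest edge leaving the tree is 3 6 (4); add 3.
Step 2: cheapest edge leaving the tree is 3 4 (1); add 4.
Step 3: cheapest edge leaving the tree is 1 3 (3); add 1.
Step 4: cheapest edge leaving the tree is 3 7 (3); add 7.
Step 5: cheapest edge leaving the tree is 1 2 (4); add 2.
Step 6: cheapest edge leaving the tree is 5 7 (6); add 5.
Step 7: cheapest edge leaving the tree is 0 4 (13); add 0.
The 4th edge added is 3 7.

3-7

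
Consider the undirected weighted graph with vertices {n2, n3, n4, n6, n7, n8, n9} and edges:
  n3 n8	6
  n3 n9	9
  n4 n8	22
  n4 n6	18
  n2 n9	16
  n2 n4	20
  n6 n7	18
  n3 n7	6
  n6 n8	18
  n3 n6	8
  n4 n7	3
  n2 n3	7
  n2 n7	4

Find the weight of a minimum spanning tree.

Prim's algorithm from n8:
Step 1: frontier [n3 n8 6, n6 n8 18, n4 n8 22] → take n3 n8 (6); add n3.
Step 2: frontier [n3 n7 6, n2 n3 7, n3 n6 8, n3 n9 9, n6 n8 18, n4 n8 22] → take n3 n7 (6); add n7.
Step 3: frontier [n2 n3 7, n3 n6 8, n3 n9 9, n4 n7 3, n2 n7 4, n6 n7 18, n6 n8 18, n4 n8 22] → take n4 n7 (3); add n4.
Step 4: frontier [n2 n3 7, n3 n6 8, n3 n9 9, n4 n6 18, n2 n4 20, n2 n7 4, n6 n7 18, n6 n8 18] → take n2 n7 (4); add n2.
Step 5: frontier [n2 n9 16, n3 n6 8, n3 n9 9, n4 n6 18, n6 n7 18, n6 n8 18] → take n3 n6 (8); add n6.
Step 6: frontier [n2 n9 16, n3 n9 9] → take n3 n9 (9); add n9.
MST edges: n3 n8, n3 n7, n4 n7, n2 n7, n3 n6, n3 n9; total weight 6+6+3+4+8+9 = 36.

36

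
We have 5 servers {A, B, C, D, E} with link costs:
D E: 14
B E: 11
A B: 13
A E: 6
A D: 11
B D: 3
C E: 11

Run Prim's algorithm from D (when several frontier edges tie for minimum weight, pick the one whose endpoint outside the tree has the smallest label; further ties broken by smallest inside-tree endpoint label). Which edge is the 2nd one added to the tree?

Prim, starting at D.
Step 1: cheapest edge leaving the tree is B D (3); add B.
Step 2: cheapest edge leaving the tree is A D (11); add A.
Step 3: cheapest edge leaving the tree is A E (6); add E.
Step 4: cheapest edge leaving the tree is C E (11); add C.
The 2nd edge added is A D.

A-D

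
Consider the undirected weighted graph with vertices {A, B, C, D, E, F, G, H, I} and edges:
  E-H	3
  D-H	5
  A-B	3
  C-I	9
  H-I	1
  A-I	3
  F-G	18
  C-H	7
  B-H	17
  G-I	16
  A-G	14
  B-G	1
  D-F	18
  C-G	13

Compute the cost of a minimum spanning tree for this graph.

41

Prim, starting at H.
Step 1: cheapest edge leaving the tree is H-I (1); add I.
Step 2: cheapest edge leaving the tree is A-I (3); add A.
Step 3: cheapest edge leaving the tree is A-B (3); add B.
Step 4: cheapest edge leaving the tree is B-G (1); add G.
Step 5: cheapest edge leaving the tree is E-H (3); add E.
Step 6: cheapest edge leaving the tree is D-H (5); add D.
Step 7: cheapest edge leaving the tree is C-H (7); add C.
Step 8: cheapest edge leaving the tree is D-F (18); add F.
MST edges: H-I, A-I, A-B, B-G, E-H, D-H, C-H, D-F; total weight 1+3+3+1+3+5+7+18 = 41.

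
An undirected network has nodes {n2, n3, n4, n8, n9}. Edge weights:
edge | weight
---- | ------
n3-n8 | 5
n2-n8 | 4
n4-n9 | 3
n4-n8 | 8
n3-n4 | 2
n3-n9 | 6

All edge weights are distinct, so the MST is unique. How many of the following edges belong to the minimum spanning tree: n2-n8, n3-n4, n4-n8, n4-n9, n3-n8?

Kruskal's algorithm — process edges by increasing weight (ties by edge label):
n3-n4 (2): add — endpoints in different components.
n4-n9 (3): add — endpoints in different components.
n2-n8 (4): add — endpoints in different components.
n3-n8 (5): add — endpoints in different components.
MST edge set: {n3-n4, n4-n9, n2-n8, n3-n8}.
Of the listed edges, {n2-n8, n3-n4, n4-n9, n3-n8} are in the MST → 4.

4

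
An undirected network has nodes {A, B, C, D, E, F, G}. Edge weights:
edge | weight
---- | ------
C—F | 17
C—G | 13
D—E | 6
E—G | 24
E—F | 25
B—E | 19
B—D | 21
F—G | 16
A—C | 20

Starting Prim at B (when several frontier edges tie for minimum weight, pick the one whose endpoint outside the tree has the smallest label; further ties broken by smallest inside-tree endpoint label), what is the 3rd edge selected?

E-G

Prim's algorithm from B:
Step 1: cheapest edge leaving the tree is B—E (19); add E.
Step 2: cheapest edge leaving the tree is D—E (6); add D.
Step 3: cheapest edge leaving the tree is E—G (24); add G.
Step 4: cheapest edge leaving the tree is C—G (13); add C.
Step 5: cheapest edge leaving the tree is F—G (16); add F.
Step 6: cheapest edge leaving the tree is A—C (20); add A.
The 3rd edge added is E—G.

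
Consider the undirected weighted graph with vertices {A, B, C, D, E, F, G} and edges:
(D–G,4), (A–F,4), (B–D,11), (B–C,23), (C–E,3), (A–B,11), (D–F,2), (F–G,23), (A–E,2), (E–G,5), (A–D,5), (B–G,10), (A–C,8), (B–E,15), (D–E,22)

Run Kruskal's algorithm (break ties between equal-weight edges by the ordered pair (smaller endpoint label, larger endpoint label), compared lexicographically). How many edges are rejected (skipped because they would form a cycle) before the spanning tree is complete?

3

Sort edges by weight, then run Kruskal:
A–E (2): add. Components now {A,E} {B} {C} {D} {F} {G}
D–F (2): add. Components now {A,E} {B} {C} {D,F} {G}
C–E (3): add. Components now {A,C,E} {B} {D,F} {G}
A–F (4): add. Components now {A,C,D,E,F} {B} {G}
D–G (4): add. Components now {A,C,D,E,F,G} {B}
A–D (5): skip — A and D already connected.
E–G (5): skip — E and G already connected.
A–C (8): skip — A and C already connected.
B–G (10): add. Components now {A,B,C,D,E,F,G}
Edges rejected before the tree was complete: 3.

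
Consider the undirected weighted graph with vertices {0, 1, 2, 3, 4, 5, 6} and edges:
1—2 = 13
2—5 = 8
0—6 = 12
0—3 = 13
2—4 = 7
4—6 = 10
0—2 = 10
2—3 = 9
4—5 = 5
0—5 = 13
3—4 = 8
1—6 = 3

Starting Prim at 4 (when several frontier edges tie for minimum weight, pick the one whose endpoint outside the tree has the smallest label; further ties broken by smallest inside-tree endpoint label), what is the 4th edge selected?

Prim, starting at 4.
Step 1: frontier [4—5 5, 2—4 7, 3—4 8, 4—6 10] → take 4—5 (5); add 5.
Step 2: frontier [2—4 7, 3—4 8, 4—6 10, 2—5 8, 0—5 13] → take 2—4 (7); add 2.
Step 3: frontier [2—3 9, 0—2 10, 1—2 13, 3—4 8, 4—6 10, 0—5 13] → take 3—4 (8); add 3.
Step 4: frontier [0—2 10, 1—2 13, 0—3 13, 4—6 10, 0—5 13] → take 0—2 (10); add 0.
Step 5: frontier [0—6 12, 1—2 13, 4—6 10] → take 4—6 (10); add 6.
Step 6: frontier [1—2 13, 1—6 3] → take 1—6 (3); add 1.
The 4th edge added is 0—2.

0-2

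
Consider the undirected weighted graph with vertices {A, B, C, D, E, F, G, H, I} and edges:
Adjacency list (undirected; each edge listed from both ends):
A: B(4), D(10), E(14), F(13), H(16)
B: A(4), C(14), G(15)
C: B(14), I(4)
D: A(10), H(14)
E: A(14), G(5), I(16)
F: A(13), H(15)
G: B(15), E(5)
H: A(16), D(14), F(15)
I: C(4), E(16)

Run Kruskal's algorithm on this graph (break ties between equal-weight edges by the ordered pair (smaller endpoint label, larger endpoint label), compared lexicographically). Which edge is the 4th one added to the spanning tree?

A-D

Kruskal: consider edges lightest-first.
A B (4): add — endpoints in different components.
C I (4): add — endpoints in different components.
E G (5): add — endpoints in different components.
A D (10): add — endpoints in different components.
A F (13): add — endpoints in different components.
A E (14): add — endpoints in different components.
B C (14): add — endpoints in different components.
D H (14): add — endpoints in different components.
The 4th edge added is A D.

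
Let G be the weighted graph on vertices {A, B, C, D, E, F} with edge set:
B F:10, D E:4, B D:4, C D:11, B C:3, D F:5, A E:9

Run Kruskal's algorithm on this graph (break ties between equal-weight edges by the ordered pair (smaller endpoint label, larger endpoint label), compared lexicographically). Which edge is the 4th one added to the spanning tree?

D-F

Kruskal's algorithm — process edges by increasing weight (ties by edge label):
B C (3): add — endpoints in different components.
B D (4): add — endpoints in different components.
D E (4): add — endpoints in different components.
D F (5): add — endpoints in different components.
A E (9): add — endpoints in different components.
The 4th edge added is D F.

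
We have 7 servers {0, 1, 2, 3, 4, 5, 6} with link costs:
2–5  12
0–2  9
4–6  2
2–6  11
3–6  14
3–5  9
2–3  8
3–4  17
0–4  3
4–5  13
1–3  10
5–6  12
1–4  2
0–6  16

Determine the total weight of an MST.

Prim, starting at 3.
Step 1: frontier [2–3 8, 3–5 9, 1–3 10, 3–6 14, 3–4 17] → take 2–3 (8); add 2.
Step 2: frontier [0–2 9, 2–6 11, 2–5 12, 3–5 9, 1–3 10, 3–6 14, 3–4 17] → take 0–2 (9); add 0.
Step 3: frontier [0–4 3, 0–6 16, 2–6 11, 2–5 12, 3–5 9, 1–3 10, 3–6 14, 3–4 17] → take 0–4 (3); add 4.
Step 4: frontier [0–6 16, 2–6 11, 2–5 12, 3–5 9, 1–3 10, 3–6 14, 1–4 2, 4–6 2, 4–5 13] → take 1–4 (2); add 1.
Step 5: frontier [0–6 16, 2–6 11, 2–5 12, 3–5 9, 3–6 14, 4–6 2, 4–5 13] → take 4–6 (2); add 6.
Step 6: frontier [2–5 12, 3–5 9, 4–5 13, 5–6 12] → take 3–5 (9); add 5.
MST edges: 2–3, 0–2, 0–4, 1–4, 4–6, 3–5; total weight 8+9+3+2+2+9 = 33.

33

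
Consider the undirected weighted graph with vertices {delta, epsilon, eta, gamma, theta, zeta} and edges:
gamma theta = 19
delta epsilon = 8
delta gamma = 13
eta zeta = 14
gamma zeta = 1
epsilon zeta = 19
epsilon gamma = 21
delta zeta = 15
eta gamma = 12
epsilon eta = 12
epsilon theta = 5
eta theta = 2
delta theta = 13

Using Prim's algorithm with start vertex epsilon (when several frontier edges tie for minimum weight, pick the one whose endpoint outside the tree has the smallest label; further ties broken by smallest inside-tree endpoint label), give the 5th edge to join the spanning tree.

gamma-zeta

Prim's algorithm from epsilon:
Step 1: cheapest edge leaving the tree is epsilon theta (5); add theta.
Step 2: cheapest edge leaving the tree is eta theta (2); add eta.
Step 3: cheapest edge leaving the tree is delta epsilon (8); add delta.
Step 4: cheapest edge leaving the tree is eta gamma (12); add gamma.
Step 5: cheapest edge leaving the tree is gamma zeta (1); add zeta.
The 5th edge added is gamma zeta.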